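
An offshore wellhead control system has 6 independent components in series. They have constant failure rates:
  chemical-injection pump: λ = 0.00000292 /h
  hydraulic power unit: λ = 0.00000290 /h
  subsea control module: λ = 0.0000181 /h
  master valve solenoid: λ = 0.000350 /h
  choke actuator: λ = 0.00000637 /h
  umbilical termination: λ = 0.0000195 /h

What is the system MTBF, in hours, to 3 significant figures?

Series of exponential components: λ_sys = Σ λ_i
λ_sys = 0.00000292 + 0.00000290 + 0.0000181 + 0.000350 + 0.00000637 + 0.0000195 = 3.9979e-04 /h
MTBF = 1 / λ_sys = 2500 h

2500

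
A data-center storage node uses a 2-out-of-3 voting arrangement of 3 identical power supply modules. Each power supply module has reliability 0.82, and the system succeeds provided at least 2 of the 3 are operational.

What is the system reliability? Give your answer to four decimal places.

R = Σ_{i=2}^{3} C(3,i) p^i (1−p)^{3−i} with p = 0.82
C(3,2)·0.82^2·0.18^1 = 0.363096
C(3,3)·0.82^3·0.18^0 = 0.551368
Sum = 0.9145

0.9145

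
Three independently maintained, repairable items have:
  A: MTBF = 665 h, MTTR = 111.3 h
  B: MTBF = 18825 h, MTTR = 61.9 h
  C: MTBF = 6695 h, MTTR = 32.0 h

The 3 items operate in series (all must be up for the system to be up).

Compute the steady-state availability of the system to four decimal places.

0.8498

A(A) = MTBF/(MTBF+MTTR) = 665/(665+111.3) = 0.856628
A(B) = MTBF/(MTBF+MTTR) = 18825/(18825+61.9) = 0.996723
A(C) = MTBF/(MTBF+MTTR) = 6695/(6695+32.0) = 0.995243
Series availability: 0.856628 × 0.996723 × 0.995243 = 0.8498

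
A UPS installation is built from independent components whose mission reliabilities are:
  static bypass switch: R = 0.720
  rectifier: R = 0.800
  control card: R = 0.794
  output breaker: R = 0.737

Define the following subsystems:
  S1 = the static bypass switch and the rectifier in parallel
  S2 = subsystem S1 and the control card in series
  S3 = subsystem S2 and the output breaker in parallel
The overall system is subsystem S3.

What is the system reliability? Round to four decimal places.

0.9341

Parallel (static bypass switch and rectifier): 1 − (1 − 0.720000)(1 − 0.800000) = 0.944000
Series ([0.944000] and control card): 0.944000 × 0.794000 = 0.749536
Parallel ([0.749536] and output breaker): 1 − (1 − 0.749536)(1 − 0.737000) = 0.9341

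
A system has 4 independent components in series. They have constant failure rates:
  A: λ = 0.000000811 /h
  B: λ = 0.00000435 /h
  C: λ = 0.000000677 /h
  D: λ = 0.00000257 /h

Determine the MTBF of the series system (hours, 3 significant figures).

Series of exponential components: λ_sys = Σ λ_i
λ_sys = 0.000000811 + 0.00000435 + 0.000000677 + 0.00000257 = 8.4080e-06 /h
MTBF = 1 / λ_sys = 119000 h

119000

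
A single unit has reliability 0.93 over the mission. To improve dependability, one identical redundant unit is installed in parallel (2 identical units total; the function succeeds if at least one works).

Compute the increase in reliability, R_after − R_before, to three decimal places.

0.065

R_before = 0.93
R_after = 1 − (1 − 0.93)^2 = 0.995
ΔR = 0.995 − 0.93 = 0.065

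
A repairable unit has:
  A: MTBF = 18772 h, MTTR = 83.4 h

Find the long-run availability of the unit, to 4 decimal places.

A(A) = MTBF/(MTBF+MTTR) = 18772/(18772+83.4) = 0.9956

0.9956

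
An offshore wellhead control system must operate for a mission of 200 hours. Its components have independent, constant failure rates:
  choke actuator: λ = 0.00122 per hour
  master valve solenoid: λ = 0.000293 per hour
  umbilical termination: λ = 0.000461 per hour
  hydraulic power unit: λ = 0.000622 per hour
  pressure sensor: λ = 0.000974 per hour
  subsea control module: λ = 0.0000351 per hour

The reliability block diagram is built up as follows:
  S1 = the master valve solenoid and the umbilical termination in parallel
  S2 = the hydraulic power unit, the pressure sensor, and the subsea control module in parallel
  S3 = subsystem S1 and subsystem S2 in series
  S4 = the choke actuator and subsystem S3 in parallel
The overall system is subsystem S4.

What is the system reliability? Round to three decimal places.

R(choke actuator) = exp(−0.00122 × 200) = 0.78349
R(master valve solenoid) = exp(−0.000293 × 200) = 0.94308
R(umbilical termination) = exp(−0.000461 × 200) = 0.91192
R(hydraulic power unit) = exp(−0.000622 × 200) = 0.88303
R(pressure sensor) = exp(−0.000974 × 200) = 0.82300
R(subsea control module) = exp(−0.0000351 × 200) = 0.99300
Parallel (master valve solenoid and umbilical termination): 1 − (1 − 0.94308)(1 − 0.91192) = 0.99499
Parallel (hydraulic power unit, pressure sensor, and subsea control module): 1 − (1 − 0.88303)(1 − 0.82300)(1 − 0.99300) = 0.99986
Series ([0.99499] and [0.99986]): 0.99499 × 0.99986 = 0.99485
Parallel (choke actuator and [0.99485]): 1 − (1 − 0.78349)(1 − 0.99485) = 0.999

0.999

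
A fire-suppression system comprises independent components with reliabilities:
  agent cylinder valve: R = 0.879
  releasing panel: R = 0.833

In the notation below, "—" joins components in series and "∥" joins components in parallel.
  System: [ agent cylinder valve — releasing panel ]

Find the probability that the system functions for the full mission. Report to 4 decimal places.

0.7322

Series (agent cylinder valve and releasing panel): 0.879000 × 0.833000 = 0.7322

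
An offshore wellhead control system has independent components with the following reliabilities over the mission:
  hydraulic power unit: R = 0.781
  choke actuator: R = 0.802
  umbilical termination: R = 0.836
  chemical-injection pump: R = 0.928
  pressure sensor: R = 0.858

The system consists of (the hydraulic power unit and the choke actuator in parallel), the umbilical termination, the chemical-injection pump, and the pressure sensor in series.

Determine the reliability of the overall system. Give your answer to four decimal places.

Parallel (hydraulic power unit and choke actuator): 1 − (1 − 0.781000)(1 − 0.802000) = 0.956638
Series ([0.956638], umbilical termination, chemical-injection pump, and pressure sensor): 0.956638 × 0.836000 × 0.928000 × 0.858000 = 0.6368

0.6368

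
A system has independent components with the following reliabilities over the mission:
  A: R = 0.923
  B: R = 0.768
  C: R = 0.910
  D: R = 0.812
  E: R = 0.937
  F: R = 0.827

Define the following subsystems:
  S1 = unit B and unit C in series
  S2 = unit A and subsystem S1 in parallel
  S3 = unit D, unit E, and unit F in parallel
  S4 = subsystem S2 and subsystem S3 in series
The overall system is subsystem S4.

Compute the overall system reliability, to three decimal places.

0.975

Series (B and C): 0.76800 × 0.91000 = 0.69888
Parallel (A and [0.69888]): 1 − (1 − 0.92300)(1 − 0.69888) = 0.97681
Parallel (D, E, and F): 1 − (1 − 0.81200)(1 − 0.93700)(1 − 0.82700) = 0.99795
Series ([0.97681] and [0.99795]): 0.97681 × 0.99795 = 0.975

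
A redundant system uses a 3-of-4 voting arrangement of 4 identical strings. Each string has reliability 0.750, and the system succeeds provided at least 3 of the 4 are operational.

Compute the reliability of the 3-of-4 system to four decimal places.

R = Σ_{i=3}^{4} C(4,i) p^i (1−p)^{4−i} with p = 0.750
C(4,3)·0.750^3·0.250^1 = 0.421875
C(4,4)·0.750^4·0.250^0 = 0.316406
Sum = 0.7383

0.7383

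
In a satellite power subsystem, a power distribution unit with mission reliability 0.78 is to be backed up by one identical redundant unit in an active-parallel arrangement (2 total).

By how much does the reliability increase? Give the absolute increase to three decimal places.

R_before = 0.78
R_after = 1 − (1 − 0.78)^2 = 0.952
ΔR = 0.952 − 0.78 = 0.172

0.172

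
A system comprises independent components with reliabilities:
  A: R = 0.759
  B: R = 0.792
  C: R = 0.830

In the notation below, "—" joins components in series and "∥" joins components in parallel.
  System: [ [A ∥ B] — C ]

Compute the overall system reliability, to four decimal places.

Parallel (A and B): 1 − (1 − 0.759000)(1 − 0.792000) = 0.949872
Series ([0.949872] and C): 0.949872 × 0.830000 = 0.7884

0.7884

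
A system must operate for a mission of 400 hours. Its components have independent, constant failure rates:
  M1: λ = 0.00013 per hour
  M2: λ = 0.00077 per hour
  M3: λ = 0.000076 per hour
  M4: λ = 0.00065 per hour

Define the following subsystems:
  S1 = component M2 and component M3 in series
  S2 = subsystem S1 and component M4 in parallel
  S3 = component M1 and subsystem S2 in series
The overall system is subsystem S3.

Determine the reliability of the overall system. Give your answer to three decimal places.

0.887

R(M1) = exp(−0.00013 × 400) = 0.94933
R(M2) = exp(−0.00077 × 400) = 0.73492
R(M3) = exp(−0.000076 × 400) = 0.97006
R(M4) = exp(−0.00065 × 400) = 0.77105
Series (M2 and M3): 0.73492 × 0.97006 = 0.71292
Parallel ([0.71292] and M4): 1 − (1 − 0.71292)(1 − 0.77105) = 0.93427
Series (M1 and [0.93427]): 0.94933 × 0.93427 = 0.887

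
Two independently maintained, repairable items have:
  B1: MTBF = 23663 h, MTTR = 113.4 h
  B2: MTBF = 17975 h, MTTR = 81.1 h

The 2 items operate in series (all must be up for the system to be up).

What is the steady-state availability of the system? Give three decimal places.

0.991

A(B1) = MTBF/(MTBF+MTTR) = 23663/(23663+113.4) = 0.995231
A(B2) = MTBF/(MTBF+MTTR) = 17975/(17975+81.1) = 0.995508
Series availability: 0.995231 × 0.995508 = 0.991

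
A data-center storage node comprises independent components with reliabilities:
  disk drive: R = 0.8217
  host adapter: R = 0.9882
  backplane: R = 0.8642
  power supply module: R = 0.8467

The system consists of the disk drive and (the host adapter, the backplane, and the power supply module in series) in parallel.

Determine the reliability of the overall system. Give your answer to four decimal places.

0.9506

Series (host adapter, backplane, and power supply module): 0.988200 × 0.864200 × 0.846700 = 0.723084
Parallel (disk drive and [0.723084]): 1 − (1 − 0.821700)(1 − 0.723084) = 0.9506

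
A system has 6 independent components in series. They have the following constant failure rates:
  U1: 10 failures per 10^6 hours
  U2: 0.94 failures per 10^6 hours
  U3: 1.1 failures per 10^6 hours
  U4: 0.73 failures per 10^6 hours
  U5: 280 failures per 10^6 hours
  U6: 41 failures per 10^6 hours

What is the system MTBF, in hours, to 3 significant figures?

3000

Series of exponential components: λ_sys = Σ λ_i
λ_sys = 0.000010 + 0.00000094 + 0.0000011 + 0.00000073 + 0.00028 + 0.000041 = 3.3377e-04 /h
MTBF = 1 / λ_sys = 3000 h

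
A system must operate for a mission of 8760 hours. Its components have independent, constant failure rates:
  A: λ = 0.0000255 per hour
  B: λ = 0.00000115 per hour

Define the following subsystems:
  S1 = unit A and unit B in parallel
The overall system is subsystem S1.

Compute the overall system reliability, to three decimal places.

0.998

R(A) = exp(−0.0000255 × 8760) = 0.79981
R(B) = exp(−0.00000115 × 8760) = 0.98998
Parallel (A and B): 1 − (1 − 0.79981)(1 − 0.98998) = 0.998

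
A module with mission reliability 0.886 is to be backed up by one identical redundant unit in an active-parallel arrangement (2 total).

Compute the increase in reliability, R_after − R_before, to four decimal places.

R_before = 0.886
R_after = 1 − (1 − 0.886)^2 = 0.9870
ΔR = 0.9870 − 0.886 = 0.1010

0.1010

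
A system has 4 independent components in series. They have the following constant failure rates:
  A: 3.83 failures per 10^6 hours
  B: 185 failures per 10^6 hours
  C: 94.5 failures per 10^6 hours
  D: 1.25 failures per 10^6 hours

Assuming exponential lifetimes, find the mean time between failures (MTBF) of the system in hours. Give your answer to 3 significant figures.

3510

Series of exponential components: λ_sys = Σ λ_i
λ_sys = 0.00000383 + 0.000185 + 0.0000945 + 0.00000125 = 2.8458e-04 /h
MTBF = 1 / λ_sys = 3510 h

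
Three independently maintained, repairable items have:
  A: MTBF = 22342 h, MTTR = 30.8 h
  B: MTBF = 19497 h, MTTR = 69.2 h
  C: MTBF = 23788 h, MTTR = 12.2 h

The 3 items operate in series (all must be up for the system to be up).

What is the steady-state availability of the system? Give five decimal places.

A(A) = MTBF/(MTBF+MTTR) = 22342/(22342+30.8) = 0.998623
A(B) = MTBF/(MTBF+MTTR) = 19497/(19497+69.2) = 0.996463
A(C) = MTBF/(MTBF+MTTR) = 23788/(23788+12.2) = 0.999487
Series availability: 0.998623 × 0.996463 × 0.999487 = 0.99458

0.99458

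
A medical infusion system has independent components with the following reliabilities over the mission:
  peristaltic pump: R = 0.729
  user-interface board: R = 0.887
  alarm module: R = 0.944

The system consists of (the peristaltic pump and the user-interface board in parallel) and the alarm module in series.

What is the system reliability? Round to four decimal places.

Parallel (peristaltic pump and user-interface board): 1 − (1 − 0.729000)(1 − 0.887000) = 0.969377
Series ([0.969377] and alarm module): 0.969377 × 0.944000 = 0.9151

0.9151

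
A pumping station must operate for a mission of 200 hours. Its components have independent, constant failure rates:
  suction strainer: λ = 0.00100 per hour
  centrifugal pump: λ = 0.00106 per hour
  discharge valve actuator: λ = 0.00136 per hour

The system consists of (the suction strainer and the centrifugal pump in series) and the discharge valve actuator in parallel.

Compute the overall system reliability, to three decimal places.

0.920

R(suction strainer) = exp(−0.00100 × 200) = 0.81873
R(centrifugal pump) = exp(−0.00106 × 200) = 0.80896
R(discharge valve actuator) = exp(−0.00136 × 200) = 0.76185
Series (suction strainer and centrifugal pump): 0.81873 × 0.80896 = 0.66232
Parallel ([0.66232] and discharge valve actuator): 1 − (1 − 0.66232)(1 − 0.76185) = 0.920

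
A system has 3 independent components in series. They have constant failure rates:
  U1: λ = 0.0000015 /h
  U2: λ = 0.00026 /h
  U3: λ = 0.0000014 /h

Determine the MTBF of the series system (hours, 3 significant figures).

Series of exponential components: λ_sys = Σ λ_i
λ_sys = 0.0000015 + 0.00026 + 0.0000014 = 2.6290e-04 /h
MTBF = 1 / λ_sys = 3800 h

3800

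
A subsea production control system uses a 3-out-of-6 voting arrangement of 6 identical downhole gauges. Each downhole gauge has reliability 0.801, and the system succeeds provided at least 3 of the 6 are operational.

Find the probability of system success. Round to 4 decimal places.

R = Σ_{i=3}^{6} C(6,i) p^i (1−p)^{6−i} with p = 0.801
C(6,3)·0.801^3·0.199^3 = 0.081000
C(6,4)·0.801^4·0.199^2 = 0.244527
C(6,5)·0.801^5·0.199^1 = 0.393701
C(6,6)·0.801^6·0.199^0 = 0.264116
Sum = 0.9833

0.9833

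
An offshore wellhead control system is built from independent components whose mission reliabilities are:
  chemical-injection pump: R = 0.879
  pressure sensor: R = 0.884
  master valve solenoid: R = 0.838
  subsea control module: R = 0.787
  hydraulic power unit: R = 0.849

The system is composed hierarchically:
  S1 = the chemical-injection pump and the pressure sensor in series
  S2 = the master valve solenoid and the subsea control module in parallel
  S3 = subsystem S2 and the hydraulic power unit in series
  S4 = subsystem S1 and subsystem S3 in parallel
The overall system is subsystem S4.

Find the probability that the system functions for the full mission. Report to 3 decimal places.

Series (chemical-injection pump and pressure sensor): 0.87900 × 0.88400 = 0.77704
Parallel (master valve solenoid and subsea control module): 1 − (1 − 0.83800)(1 − 0.78700) = 0.96549
Series ([0.96549] and hydraulic power unit): 0.96549 × 0.84900 = 0.81970
Parallel ([0.77704] and [0.81970]): 1 − (1 − 0.77704)(1 − 0.81970) = 0.960

0.960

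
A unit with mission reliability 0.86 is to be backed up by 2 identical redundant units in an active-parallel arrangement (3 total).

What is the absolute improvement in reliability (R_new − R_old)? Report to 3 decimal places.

R_before = 0.86
R_after = 1 − (1 − 0.86)^3 = 0.997
ΔR = 0.997 − 0.86 = 0.137

0.137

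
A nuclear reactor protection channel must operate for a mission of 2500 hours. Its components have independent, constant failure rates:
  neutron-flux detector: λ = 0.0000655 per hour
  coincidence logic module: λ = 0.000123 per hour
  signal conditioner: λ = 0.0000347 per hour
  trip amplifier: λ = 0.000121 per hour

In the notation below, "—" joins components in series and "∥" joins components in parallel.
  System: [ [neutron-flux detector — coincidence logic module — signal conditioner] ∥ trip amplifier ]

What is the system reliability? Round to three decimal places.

0.888

R(neutron-flux detector) = exp(−0.0000655 × 2500) = 0.84895
R(coincidence logic module) = exp(−0.000123 × 2500) = 0.73528
R(signal conditioner) = exp(−0.0000347 × 2500) = 0.91691
R(trip amplifier) = exp(−0.000121 × 2500) = 0.73897
Series (neutron-flux detector, coincidence logic module, and signal conditioner): 0.84895 × 0.73528 × 0.91691 = 0.57235
Parallel ([0.57235] and trip amplifier): 1 − (1 − 0.57235)(1 − 0.73897) = 0.888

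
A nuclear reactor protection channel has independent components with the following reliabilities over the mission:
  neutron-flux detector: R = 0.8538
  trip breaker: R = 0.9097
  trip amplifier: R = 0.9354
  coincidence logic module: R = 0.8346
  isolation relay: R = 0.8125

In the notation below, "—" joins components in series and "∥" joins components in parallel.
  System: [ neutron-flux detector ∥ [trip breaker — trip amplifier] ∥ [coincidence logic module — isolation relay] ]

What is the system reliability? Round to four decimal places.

0.9930

Series (trip breaker and trip amplifier): 0.909700 × 0.935400 = 0.850933
Series (coincidence logic module and isolation relay): 0.834600 × 0.812500 = 0.678113
Parallel (neutron-flux detector, [0.850933], and [0.678113]): 1 − (1 − 0.853800)(1 − 0.850933)(1 − 0.678113) = 0.9930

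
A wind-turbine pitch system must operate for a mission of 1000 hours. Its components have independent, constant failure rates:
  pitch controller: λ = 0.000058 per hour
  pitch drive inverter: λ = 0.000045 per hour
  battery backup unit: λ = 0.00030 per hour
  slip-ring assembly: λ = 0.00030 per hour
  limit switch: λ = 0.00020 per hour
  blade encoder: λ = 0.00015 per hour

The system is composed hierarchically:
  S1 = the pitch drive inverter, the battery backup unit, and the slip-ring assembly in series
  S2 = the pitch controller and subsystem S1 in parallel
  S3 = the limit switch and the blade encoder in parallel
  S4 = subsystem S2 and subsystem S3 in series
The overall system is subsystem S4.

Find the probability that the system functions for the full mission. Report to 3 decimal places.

0.949

R(pitch controller) = exp(−0.000058 × 1000) = 0.94365
R(pitch drive inverter) = exp(−0.000045 × 1000) = 0.95600
R(battery backup unit) = exp(−0.00030 × 1000) = 0.74082
R(slip-ring assembly) = exp(−0.00030 × 1000) = 0.74082
R(limit switch) = exp(−0.00020 × 1000) = 0.81873
R(blade encoder) = exp(−0.00015 × 1000) = 0.86071
Series (pitch drive inverter, battery backup unit, and slip-ring assembly): 0.95600 × 0.74082 × 0.74082 = 0.52467
Parallel (pitch controller and [0.52467]): 1 − (1 − 0.94365)(1 − 0.52467) = 0.97322
Parallel (limit switch and blade encoder): 1 − (1 − 0.81873)(1 − 0.86071) = 0.97475
Series ([0.97322] and [0.97475]): 0.97322 × 0.97475 = 0.949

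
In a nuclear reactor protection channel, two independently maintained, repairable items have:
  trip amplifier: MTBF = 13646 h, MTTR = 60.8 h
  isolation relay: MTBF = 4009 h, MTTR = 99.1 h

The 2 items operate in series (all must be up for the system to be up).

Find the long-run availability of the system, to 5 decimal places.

0.97155

A(trip amplifier) = MTBF/(MTBF+MTTR) = 13646/(13646+60.8) = 0.995564
A(isolation relay) = MTBF/(MTBF+MTTR) = 4009/(4009+99.1) = 0.975877
Series availability: 0.995564 × 0.975877 = 0.97155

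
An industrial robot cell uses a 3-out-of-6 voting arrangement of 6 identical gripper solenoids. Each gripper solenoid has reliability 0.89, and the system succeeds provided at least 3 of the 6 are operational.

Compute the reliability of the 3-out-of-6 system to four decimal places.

0.9982

R = Σ_{i=3}^{6} C(6,i) p^i (1−p)^{6−i} with p = 0.89
C(6,3)·0.89^3·0.11^3 = 0.018766
C(6,4)·0.89^4·0.11^2 = 0.113877
C(6,5)·0.89^5·0.11^1 = 0.368548
C(6,6)·0.89^6·0.11^0 = 0.496981
Sum = 0.9982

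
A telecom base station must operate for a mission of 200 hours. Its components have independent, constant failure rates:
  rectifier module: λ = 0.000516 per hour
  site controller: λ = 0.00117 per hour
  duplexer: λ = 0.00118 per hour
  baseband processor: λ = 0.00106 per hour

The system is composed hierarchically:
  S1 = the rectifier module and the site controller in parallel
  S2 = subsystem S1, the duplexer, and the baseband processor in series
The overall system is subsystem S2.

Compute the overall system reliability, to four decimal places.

0.6258

R(rectifier module) = exp(−0.000516 × 200) = 0.901947
R(site controller) = exp(−0.00117 × 200) = 0.791362
R(duplexer) = exp(−0.00118 × 200) = 0.789781
R(baseband processor) = exp(−0.00106 × 200) = 0.808965
Parallel (rectifier module and site controller): 1 − (1 − 0.901947)(1 − 0.791362) = 0.979542
Series ([0.979542], duplexer, and baseband processor): 0.979542 × 0.789781 × 0.808965 = 0.6258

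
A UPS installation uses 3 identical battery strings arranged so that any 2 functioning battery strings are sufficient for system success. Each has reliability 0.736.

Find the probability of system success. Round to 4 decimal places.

0.8277

R = Σ_{i=2}^{3} C(3,i) p^i (1−p)^{3−i} with p = 0.736
C(3,2)·0.736^2·0.264^1 = 0.429023
C(3,3)·0.736^3·0.264^0 = 0.398688
Sum = 0.8277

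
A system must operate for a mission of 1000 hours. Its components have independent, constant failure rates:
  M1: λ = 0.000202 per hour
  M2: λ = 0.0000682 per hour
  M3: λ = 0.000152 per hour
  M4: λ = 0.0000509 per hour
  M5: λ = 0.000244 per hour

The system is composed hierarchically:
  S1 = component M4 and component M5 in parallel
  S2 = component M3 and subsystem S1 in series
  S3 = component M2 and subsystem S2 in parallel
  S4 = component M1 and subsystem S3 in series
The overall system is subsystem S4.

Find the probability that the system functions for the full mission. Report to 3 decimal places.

0.809

R(M1) = exp(−0.000202 × 1000) = 0.81709
R(M2) = exp(−0.0000682 × 1000) = 0.93407
R(M3) = exp(−0.000152 × 1000) = 0.85899
R(M4) = exp(−0.0000509 × 1000) = 0.95037
R(M5) = exp(−0.000244 × 1000) = 0.78349
Parallel (M4 and M5): 1 − (1 − 0.95037)(1 − 0.78349) = 0.98925
Series (M3 and [0.98925]): 0.85899 × 0.98925 = 0.84976
Parallel (M2 and [0.84976]): 1 − (1 − 0.93407)(1 − 0.84976) = 0.99009
Series (M1 and [0.99009]): 0.81709 × 0.99009 = 0.809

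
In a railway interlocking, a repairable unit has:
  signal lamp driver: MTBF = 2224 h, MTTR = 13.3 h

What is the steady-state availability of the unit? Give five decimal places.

A(signal lamp driver) = MTBF/(MTBF+MTTR) = 2224/(2224+13.3) = 0.99406

0.99406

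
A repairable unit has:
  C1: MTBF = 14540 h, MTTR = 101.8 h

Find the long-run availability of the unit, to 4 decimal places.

A(C1) = MTBF/(MTBF+MTTR) = 14540/(14540+101.8) = 0.9930

0.9930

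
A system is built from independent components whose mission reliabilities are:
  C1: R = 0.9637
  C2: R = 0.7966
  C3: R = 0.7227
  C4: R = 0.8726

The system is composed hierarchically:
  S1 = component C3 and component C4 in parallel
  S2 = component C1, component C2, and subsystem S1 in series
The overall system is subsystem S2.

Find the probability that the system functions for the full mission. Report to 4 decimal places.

Parallel (C3 and C4): 1 − (1 − 0.722700)(1 − 0.872600) = 0.964672
Series (C1, C2, and [0.964672]): 0.963700 × 0.796600 × 0.964672 = 0.7406

0.7406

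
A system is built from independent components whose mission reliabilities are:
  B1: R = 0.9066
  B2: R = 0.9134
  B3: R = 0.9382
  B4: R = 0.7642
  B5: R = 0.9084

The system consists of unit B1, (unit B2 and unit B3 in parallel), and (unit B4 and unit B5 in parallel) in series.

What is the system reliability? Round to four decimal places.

Parallel (B2 and B3): 1 − (1 − 0.913400)(1 − 0.938200) = 0.994648
Parallel (B4 and B5): 1 − (1 − 0.764200)(1 − 0.908400) = 0.978401
Series (B1, [0.994648], and [0.978401]): 0.906600 × 0.994648 × 0.978401 = 0.8823

0.8823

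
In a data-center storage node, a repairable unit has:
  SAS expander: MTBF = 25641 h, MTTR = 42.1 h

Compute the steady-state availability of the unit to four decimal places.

0.9984

A(SAS expander) = MTBF/(MTBF+MTTR) = 25641/(25641+42.1) = 0.9984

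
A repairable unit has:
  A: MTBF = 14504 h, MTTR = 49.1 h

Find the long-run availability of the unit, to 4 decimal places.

A(A) = MTBF/(MTBF+MTTR) = 14504/(14504+49.1) = 0.9966

0.9966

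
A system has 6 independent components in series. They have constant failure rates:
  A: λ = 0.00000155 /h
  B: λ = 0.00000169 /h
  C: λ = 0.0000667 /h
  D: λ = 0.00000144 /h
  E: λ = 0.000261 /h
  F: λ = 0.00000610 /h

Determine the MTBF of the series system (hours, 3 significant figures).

2950

Series of exponential components: λ_sys = Σ λ_i
λ_sys = 0.00000155 + 0.00000169 + 0.0000667 + 0.00000144 + 0.000261 + 0.00000610 = 3.3848e-04 /h
MTBF = 1 / λ_sys = 2950 h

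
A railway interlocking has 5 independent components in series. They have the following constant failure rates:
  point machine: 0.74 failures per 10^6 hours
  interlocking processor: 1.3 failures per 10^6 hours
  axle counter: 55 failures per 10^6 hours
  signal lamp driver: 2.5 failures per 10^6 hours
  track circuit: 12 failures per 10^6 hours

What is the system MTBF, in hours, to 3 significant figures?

Series of exponential components: λ_sys = Σ λ_i
λ_sys = 0.00000074 + 0.0000013 + 0.000055 + 0.0000025 + 0.000012 = 7.1540e-05 /h
MTBF = 1 / λ_sys = 14000 h

14000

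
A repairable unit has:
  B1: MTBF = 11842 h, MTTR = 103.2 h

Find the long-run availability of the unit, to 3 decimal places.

0.991

A(B1) = MTBF/(MTBF+MTTR) = 11842/(11842+103.2) = 0.991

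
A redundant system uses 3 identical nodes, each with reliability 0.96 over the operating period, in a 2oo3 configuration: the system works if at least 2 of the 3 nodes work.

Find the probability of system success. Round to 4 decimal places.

R = Σ_{i=2}^{3} C(3,i) p^i (1−p)^{3−i} with p = 0.96
C(3,2)·0.96^2·0.04^1 = 0.110592
C(3,3)·0.96^3·0.04^0 = 0.884736
Sum = 0.9953

0.9953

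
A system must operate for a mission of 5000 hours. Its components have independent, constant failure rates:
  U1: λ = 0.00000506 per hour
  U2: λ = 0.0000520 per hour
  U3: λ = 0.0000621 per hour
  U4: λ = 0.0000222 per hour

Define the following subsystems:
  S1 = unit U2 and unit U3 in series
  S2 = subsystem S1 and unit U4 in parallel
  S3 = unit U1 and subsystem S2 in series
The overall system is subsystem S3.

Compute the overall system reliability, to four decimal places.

R(U1) = exp(−0.00000506 × 5000) = 0.975017
R(U2) = exp(−0.0000520 × 5000) = 0.771052
R(U3) = exp(−0.0000621 × 5000) = 0.733080
R(U4) = exp(−0.0000222 × 5000) = 0.894939
Series (U2 and U3): 0.771052 × 0.733080 = 0.565243
Parallel ([0.565243] and U4): 1 − (1 − 0.565243)(1 − 0.894939) = 0.954324
Series (U1 and [0.954324]): 0.975017 × 0.954324 = 0.9305

0.9305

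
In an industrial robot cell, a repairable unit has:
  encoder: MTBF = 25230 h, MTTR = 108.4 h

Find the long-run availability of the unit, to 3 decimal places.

A(encoder) = MTBF/(MTBF+MTTR) = 25230/(25230+108.4) = 0.996

0.996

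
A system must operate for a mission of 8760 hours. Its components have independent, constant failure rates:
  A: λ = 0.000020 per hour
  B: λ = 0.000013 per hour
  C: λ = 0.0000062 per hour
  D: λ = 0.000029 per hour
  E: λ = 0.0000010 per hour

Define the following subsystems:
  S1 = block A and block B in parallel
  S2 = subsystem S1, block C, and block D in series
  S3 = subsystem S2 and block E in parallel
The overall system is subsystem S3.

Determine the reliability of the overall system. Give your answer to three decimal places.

R(A) = exp(−0.000020 × 8760) = 0.83929
R(B) = exp(−0.000013 × 8760) = 0.89237
R(C) = exp(−0.0000062 × 8760) = 0.94714
R(D) = exp(−0.000029 × 8760) = 0.77566
R(E) = exp(−0.0000010 × 8760) = 0.99128
Parallel (A and B): 1 − (1 − 0.83929)(1 − 0.89237) = 0.98270
Series ([0.98270], C, and D): 0.98270 × 0.94714 × 0.77566 = 0.72195
Parallel ([0.72195] and E): 1 − (1 − 0.72195)(1 − 0.99128) = 0.998

0.998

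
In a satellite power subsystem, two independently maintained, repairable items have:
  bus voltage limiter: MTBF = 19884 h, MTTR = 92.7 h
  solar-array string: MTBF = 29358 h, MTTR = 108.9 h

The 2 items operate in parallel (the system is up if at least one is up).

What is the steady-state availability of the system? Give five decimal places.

0.99998

A(bus voltage limiter) = MTBF/(MTBF+MTTR) = 19884/(19884+92.7) = 0.995360
A(solar-array string) = MTBF/(MTBF+MTTR) = 29358/(29358+108.9) = 0.996304
Parallel availability: 1 − (1 − 0.995360)(1 − 0.996304) = 0.99998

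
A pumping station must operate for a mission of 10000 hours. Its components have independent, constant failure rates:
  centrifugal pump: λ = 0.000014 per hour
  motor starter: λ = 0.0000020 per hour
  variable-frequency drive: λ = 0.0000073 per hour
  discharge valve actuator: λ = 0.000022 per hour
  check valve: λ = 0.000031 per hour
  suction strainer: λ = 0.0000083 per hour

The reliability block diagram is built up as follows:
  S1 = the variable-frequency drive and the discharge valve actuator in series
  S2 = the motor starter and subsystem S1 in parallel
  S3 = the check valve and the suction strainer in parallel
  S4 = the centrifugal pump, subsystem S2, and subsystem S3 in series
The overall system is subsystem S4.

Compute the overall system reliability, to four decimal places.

0.8466

R(centrifugal pump) = exp(−0.000014 × 10000) = 0.869358
R(motor starter) = exp(−0.0000020 × 10000) = 0.980199
R(variable-frequency drive) = exp(−0.0000073 × 10000) = 0.929601
R(discharge valve actuator) = exp(−0.000022 × 10000) = 0.802519
R(check valve) = exp(−0.000031 × 10000) = 0.733447
R(suction strainer) = exp(−0.0000083 × 10000) = 0.920351
Series (variable-frequency drive and discharge valve actuator): 0.929601 × 0.802519 = 0.746022
Parallel (motor starter and [0.746022]): 1 − (1 − 0.980199)(1 − 0.746022) = 0.994971
Parallel (check valve and suction strainer): 1 − (1 − 0.733447)(1 − 0.920351) = 0.978769
Series (centrifugal pump, [0.994971], and [0.978769]): 0.869358 × 0.994971 × 0.978769 = 0.8466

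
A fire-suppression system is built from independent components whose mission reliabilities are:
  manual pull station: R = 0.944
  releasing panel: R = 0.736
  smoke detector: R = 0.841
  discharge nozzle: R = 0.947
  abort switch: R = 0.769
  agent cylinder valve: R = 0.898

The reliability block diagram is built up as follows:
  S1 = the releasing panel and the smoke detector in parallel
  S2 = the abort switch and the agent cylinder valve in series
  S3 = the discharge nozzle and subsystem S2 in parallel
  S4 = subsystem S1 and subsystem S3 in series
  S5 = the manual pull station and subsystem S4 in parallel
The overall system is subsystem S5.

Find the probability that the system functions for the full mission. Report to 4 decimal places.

Parallel (releasing panel and smoke detector): 1 − (1 − 0.736000)(1 − 0.841000) = 0.958024
Series (abort switch and agent cylinder valve): 0.769000 × 0.898000 = 0.690562
Parallel (discharge nozzle and [0.690562]): 1 − (1 − 0.947000)(1 − 0.690562) = 0.983600
Series ([0.958024] and [0.983600]): 0.958024 × 0.983600 = 0.942312
Parallel (manual pull station and [0.942312]): 1 − (1 − 0.944000)(1 − 0.942312) = 0.9968

0.9968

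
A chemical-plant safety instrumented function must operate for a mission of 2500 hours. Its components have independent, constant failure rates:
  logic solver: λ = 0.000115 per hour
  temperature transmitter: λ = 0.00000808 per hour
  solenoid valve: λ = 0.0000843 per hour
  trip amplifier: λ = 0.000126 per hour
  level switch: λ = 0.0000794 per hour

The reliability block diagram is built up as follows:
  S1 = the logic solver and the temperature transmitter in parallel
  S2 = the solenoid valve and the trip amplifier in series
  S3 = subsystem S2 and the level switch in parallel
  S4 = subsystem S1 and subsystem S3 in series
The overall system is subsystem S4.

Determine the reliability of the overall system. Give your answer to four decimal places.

R(logic solver) = exp(−0.000115 × 2500) = 0.750137
R(temperature transmitter) = exp(−0.00000808 × 2500) = 0.980003
R(solenoid valve) = exp(−0.0000843 × 2500) = 0.809977
R(trip amplifier) = exp(−0.000126 × 2500) = 0.729789
R(level switch) = exp(−0.0000794 × 2500) = 0.819960
Parallel (logic solver and temperature transmitter): 1 − (1 − 0.750137)(1 − 0.980003) = 0.995003
Series (solenoid valve and trip amplifier): 0.809977 × 0.729789 = 0.591112
Parallel ([0.591112] and level switch): 1 − (1 − 0.591112)(1 − 0.819960) = 0.926384
Series ([0.995003] and [0.926384]): 0.995003 × 0.926384 = 0.9218

0.9218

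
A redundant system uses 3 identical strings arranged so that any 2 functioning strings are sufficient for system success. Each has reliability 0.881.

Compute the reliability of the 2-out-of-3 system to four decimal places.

0.9609

R = Σ_{i=2}^{3} C(3,i) p^i (1−p)^{3−i} with p = 0.881
C(3,2)·0.881^2·0.119^1 = 0.277089
C(3,3)·0.881^3·0.119^0 = 0.683798
Sum = 0.9609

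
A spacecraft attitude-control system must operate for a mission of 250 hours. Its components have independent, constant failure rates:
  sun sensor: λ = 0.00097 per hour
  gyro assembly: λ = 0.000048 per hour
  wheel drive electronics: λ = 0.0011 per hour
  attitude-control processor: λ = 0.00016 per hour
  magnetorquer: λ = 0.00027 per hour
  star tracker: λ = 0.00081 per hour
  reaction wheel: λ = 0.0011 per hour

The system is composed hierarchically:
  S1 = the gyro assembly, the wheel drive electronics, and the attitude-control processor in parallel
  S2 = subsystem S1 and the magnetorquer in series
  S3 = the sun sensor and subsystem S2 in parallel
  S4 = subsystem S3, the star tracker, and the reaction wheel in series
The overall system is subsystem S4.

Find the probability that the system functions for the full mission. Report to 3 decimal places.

0.612

R(sun sensor) = exp(−0.00097 × 250) = 0.78466
R(gyro assembly) = exp(−0.000048 × 250) = 0.98807
R(wheel drive electronics) = exp(−0.0011 × 250) = 0.75957
R(attitude-control processor) = exp(−0.00016 × 250) = 0.96079
R(magnetorquer) = exp(−0.00027 × 250) = 0.93473
R(star tracker) = exp(−0.00081 × 250) = 0.81669
R(reaction wheel) = exp(−0.0011 × 250) = 0.75957
Parallel (gyro assembly, wheel drive electronics, and attitude-control processor): 1 − (1 − 0.98807)(1 − 0.75957)(1 − 0.96079) = 0.99989
Series ([0.99989] and magnetorquer): 0.99989 × 0.93473 = 0.93463
Parallel (sun sensor and [0.93463]): 1 − (1 − 0.78466)(1 − 0.93463) = 0.98592
Series ([0.98592], star tracker, and reaction wheel): 0.98592 × 0.81669 × 0.75957 = 0.612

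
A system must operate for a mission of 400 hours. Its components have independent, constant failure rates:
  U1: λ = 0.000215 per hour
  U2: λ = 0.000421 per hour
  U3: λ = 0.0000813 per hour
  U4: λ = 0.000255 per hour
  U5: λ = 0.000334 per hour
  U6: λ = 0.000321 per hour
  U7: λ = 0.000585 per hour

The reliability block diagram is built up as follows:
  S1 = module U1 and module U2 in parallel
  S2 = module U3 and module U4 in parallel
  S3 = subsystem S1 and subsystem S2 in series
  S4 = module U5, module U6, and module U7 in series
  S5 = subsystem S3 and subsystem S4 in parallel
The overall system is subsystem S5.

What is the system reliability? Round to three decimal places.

R(U1) = exp(−0.000215 × 400) = 0.91759
R(U2) = exp(−0.000421 × 400) = 0.84502
R(U3) = exp(−0.0000813 × 400) = 0.96800
R(U4) = exp(−0.000255 × 400) = 0.90303
R(U5) = exp(−0.000334 × 400) = 0.87494
R(U6) = exp(−0.000321 × 400) = 0.87950
R(U7) = exp(−0.000585 × 400) = 0.79136
Parallel (U1 and U2): 1 − (1 − 0.91759)(1 − 0.84502) = 0.98723
Parallel (U3 and U4): 1 − (1 − 0.96800)(1 − 0.90303) = 0.99690
Series ([0.98723] and [0.99690]): 0.98723 × 0.99690 = 0.98417
Series (U5, U6, and U7): 0.87494 × 0.87950 × 0.79136 = 0.60896
Parallel ([0.98417] and [0.60896]): 1 − (1 − 0.98417)(1 − 0.60896) = 0.994

0.994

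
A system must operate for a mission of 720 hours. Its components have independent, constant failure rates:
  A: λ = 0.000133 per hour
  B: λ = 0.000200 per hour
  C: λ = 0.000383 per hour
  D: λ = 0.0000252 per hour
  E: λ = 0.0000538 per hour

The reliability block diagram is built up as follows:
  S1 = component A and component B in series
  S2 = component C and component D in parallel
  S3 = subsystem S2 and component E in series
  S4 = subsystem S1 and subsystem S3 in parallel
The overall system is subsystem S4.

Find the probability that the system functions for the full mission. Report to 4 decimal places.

0.9910

R(A) = exp(−0.000133 × 720) = 0.908682
R(B) = exp(−0.000200 × 720) = 0.865888
R(C) = exp(−0.000383 × 720) = 0.758995
R(D) = exp(−0.0000252 × 720) = 0.982020
R(E) = exp(−0.0000538 × 720) = 0.962005
Series (A and B): 0.908682 × 0.865888 = 0.786817
Parallel (C and D): 1 − (1 − 0.758995)(1 − 0.982020) = 0.995667
Series ([0.995667] and E): 0.995667 × 0.962005 = 0.957837
Parallel ([0.786817] and [0.957837]): 1 − (1 − 0.786817)(1 − 0.957837) = 0.9910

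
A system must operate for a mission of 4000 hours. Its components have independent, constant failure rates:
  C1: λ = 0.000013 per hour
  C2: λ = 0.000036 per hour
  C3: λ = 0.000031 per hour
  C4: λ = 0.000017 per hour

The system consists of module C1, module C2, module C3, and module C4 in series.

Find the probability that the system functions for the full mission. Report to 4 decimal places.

0.6784

R(C1) = exp(−0.000013 × 4000) = 0.949329
R(C2) = exp(−0.000036 × 4000) = 0.865888
R(C3) = exp(−0.000031 × 4000) = 0.883380
R(C4) = exp(−0.000017 × 4000) = 0.934260
Series (C1, C2, C3, and C4): 0.949329 × 0.865888 × 0.883380 × 0.934260 = 0.6784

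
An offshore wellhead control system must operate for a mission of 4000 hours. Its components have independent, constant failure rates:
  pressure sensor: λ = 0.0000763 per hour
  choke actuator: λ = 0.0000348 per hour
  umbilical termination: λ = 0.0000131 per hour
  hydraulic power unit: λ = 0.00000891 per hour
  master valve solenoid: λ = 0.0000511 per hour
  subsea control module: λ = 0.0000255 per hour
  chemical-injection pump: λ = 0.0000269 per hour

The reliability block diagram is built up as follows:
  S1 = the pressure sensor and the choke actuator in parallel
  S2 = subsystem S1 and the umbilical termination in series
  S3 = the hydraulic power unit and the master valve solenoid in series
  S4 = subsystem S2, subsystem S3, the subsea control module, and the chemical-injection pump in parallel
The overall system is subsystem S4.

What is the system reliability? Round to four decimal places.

R(pressure sensor) = exp(−0.0000763 × 4000) = 0.736976
R(choke actuator) = exp(−0.0000348 × 4000) = 0.870054
R(umbilical termination) = exp(−0.0000131 × 4000) = 0.948949
R(hydraulic power unit) = exp(−0.00000891 × 4000) = 0.964988
R(master valve solenoid) = exp(−0.0000511 × 4000) = 0.815136
R(subsea control module) = exp(−0.0000255 × 4000) = 0.903030
R(chemical-injection pump) = exp(−0.0000269 × 4000) = 0.897987
Parallel (pressure sensor and choke actuator): 1 − (1 − 0.736976)(1 − 0.870054) = 0.965821
Series ([0.965821] and umbilical termination): 0.965821 × 0.948949 = 0.916515
Series (hydraulic power unit and master valve solenoid): 0.964988 × 0.815136 = 0.786596
Parallel ([0.916515], [0.786596], subsea control module, and chemical-injection pump): 1 − (1 − 0.916515)(1 − 0.786596)(1 − 0.903030)(1 − 0.897987) = 0.9998

0.9998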